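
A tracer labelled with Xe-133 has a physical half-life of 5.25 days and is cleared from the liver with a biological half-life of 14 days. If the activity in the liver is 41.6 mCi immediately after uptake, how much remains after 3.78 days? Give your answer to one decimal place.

20.9 mCi

1/t_eff = 1/t_phys + 1/t_biol = 1/5.25 + 1/14 = 0.2619 per day.
t_eff = 5.25 × 14 / (5.25 + 14) ≈ 3.8182 days.
Remaining = 41.6 × (1/2)^(3.78/3.8182) = 41.6 × (1/2)^0.99 ≈ 20.945 mCi.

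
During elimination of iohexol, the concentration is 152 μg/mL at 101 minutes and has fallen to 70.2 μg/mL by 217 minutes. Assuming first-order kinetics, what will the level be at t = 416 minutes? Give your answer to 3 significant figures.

18.7 μg/mL

Over Δt = 217 − 101 = 116 minutes, the level fell by a factor of 152/70.2 ≈ 2.1652.
n = log₂(2.1652) ≈ 1.1145 half-lives, so t½ = 116/1.1145 ≈ 104.08 minutes.
From t = 217 to t = 416: 70.2 × (1/2)^((416−217)/104.08) ≈ 18.654 μg/mL.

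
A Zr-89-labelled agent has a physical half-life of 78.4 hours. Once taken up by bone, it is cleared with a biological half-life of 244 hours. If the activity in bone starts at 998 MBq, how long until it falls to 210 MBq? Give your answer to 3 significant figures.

1/t_eff = 1/t_phys + 1/t_biol = 1/78.4 + 1/244 = 0.016853 per hour.
t_eff = 78.4 × 244 / (78.4 + 244) ≈ 59.335 hours.
n = log₂(998/210) ≈ 2.2487; t = 2.2487 × 59.335 ≈ 133.42 hours.

133 hours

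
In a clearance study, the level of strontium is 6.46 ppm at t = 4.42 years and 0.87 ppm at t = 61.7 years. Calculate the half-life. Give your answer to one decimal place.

19.8 years

Over Δt = 61.7 − 4.42 = 57.28 years, the level fell by a factor of 6.46/0.87 ≈ 7.4253.
n = log₂(7.4253) ≈ 2.8924 half-lives, so t½ = 57.28/2.8924 ≈ 19.803 years.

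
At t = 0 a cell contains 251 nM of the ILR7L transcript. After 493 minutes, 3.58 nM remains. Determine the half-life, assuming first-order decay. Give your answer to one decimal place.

A/A₀ = 3.58/251 ≈ 0.014263.
n = log₂(70.112) ≈ 6.1316 half-lives elapsed in 493 minutes.
t½ = 493/6.1316 ≈ 80.403 minutes.

80.4 minutes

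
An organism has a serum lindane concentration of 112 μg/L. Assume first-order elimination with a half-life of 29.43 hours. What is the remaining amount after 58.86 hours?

Elapsed time is 2 half-lives (58.86/29.43).
Each half-life halves the amount: 112 × (1/2)^2 = 112/4 = 28 μg/L.

28 μg/L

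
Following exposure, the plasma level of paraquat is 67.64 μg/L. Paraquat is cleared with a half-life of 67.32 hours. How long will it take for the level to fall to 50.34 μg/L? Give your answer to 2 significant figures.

Fraction remaining = 50.34/67.64 ≈ 0.74423.
n = log₂(67.64/50.34) = ln(1.3437)/ln 2 ≈ 0.42617 half-lives.
t = n × t½ = 0.42617 × 67.32 ≈ 28.69 hours.

29 hours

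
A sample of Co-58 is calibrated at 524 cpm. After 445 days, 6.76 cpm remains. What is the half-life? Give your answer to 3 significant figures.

A/A₀ = 6.76/524 ≈ 0.012901.
n = log₂(77.515) ≈ 6.2764 half-lives elapsed in 445 days.
t½ = 445/6.2764 ≈ 70.901 days.

70.9 days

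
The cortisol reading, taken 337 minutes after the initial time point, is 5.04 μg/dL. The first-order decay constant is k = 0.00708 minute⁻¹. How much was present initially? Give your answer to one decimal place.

54.8 μg/dL

t½ = ln 2 / k = 0.69315 / 0.00708 ≈ 97.902 minutes.
Number of half-lives elapsed: n = 337/97.902 ≈ 3.4422.
A₀ = A × 2^n = 5.04 × 2^3.4422 = 5.04 × 10.869 ≈ 54.782 μg/dL.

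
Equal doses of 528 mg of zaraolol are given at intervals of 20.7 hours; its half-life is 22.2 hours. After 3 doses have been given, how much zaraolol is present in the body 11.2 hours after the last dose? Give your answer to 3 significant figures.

The 3 doses were given 52.6, 31.9, 11.2 hours ago.
Total = 528·(1/2)^(52.6/22.2) + 528·(1/2)^(31.9/22.2) + 528·(1/2)^(11.2/22.2)
      = 102.18 + 195.02 + 372.19 ≈ 669.39 mg.

669 mg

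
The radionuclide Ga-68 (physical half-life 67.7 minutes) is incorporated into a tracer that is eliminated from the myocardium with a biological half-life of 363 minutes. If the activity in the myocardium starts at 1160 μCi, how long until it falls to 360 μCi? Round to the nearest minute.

96 minutes

1/t_eff = 1/t_phys + 1/t_biol = 1/67.7 + 1/363 = 0.017526 per minute.
t_eff = 67.7 × 363 / (67.7 + 363) ≈ 57.059 minutes.
n = log₂(1160/360) ≈ 1.6881; t = 1.6881 × 57.059 ≈ 96.318 minutes.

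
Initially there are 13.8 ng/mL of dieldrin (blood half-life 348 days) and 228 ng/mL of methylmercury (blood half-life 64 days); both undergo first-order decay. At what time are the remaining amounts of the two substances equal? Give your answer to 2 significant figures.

Set 13.8·(1/2)^(t/348) = 228·(1/2)^(t/64).
Taking log₂: log₂(13.8/228) = t·(1/348 − 1/64).
log₂(0.060526) = -4.0463; 1/348 − 1/64 = -0.012751.
t = -4.0463 / -0.012751 ≈ 317.32 days.

320 days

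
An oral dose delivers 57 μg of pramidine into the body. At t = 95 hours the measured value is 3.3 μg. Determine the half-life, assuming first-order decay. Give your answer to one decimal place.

23.1 hours

A/A₀ = 3.3/57 ≈ 0.057895.
n = log₂(17.273) ≈ 4.1104 half-lives elapsed in 95 hours.
t½ = 95/4.1104 ≈ 23.112 hours.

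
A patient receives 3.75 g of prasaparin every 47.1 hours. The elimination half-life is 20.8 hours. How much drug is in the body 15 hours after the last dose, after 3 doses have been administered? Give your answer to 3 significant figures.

The 3 doses were given 109.2, 62.1, 15 hours ago.
Total = 3.75·(1/2)^(109.2/20.8) + 3.75·(1/2)^(62.1/20.8) + 3.75·(1/2)^(15/20.8)
      = 0.098543 + 0.47346 + 2.2748 ≈ 2.8468 g.

2.85 g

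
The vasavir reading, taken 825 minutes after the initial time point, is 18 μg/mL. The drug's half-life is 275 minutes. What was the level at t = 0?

144 μg/mL

Number of half-lives elapsed: n = 825/275 ≈ 3.
A₀ = A × 2^n = 18 × 2^3 = 18 × 8 ≈ 144 μg/mL.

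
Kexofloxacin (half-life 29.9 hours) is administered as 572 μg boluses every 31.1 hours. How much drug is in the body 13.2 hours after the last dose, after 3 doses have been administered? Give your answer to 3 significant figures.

The 3 doses were given 75.4, 44.3, 13.2 hours ago.
Total = 572·(1/2)^(75.4/29.9) + 572·(1/2)^(44.3/29.9) + 572·(1/2)^(13.2/29.9)
      = 99.604 + 204.83 + 421.21 ≈ 725.64 μg.

726 μg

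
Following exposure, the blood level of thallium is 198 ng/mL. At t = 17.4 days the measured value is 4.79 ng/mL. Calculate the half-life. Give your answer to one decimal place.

3.2 days

A/A₀ = 4.79/198 ≈ 0.024192.
n = log₂(41.336) ≈ 5.3693 half-lives elapsed in 17.4 days.
t½ = 17.4/5.3693 ≈ 3.2406 days.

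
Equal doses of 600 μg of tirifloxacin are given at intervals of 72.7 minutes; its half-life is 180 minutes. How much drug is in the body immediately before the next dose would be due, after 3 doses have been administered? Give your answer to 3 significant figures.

The 3 doses were given 218.1, 145.4, 72.7 minutes ago.
Total = 600·(1/2)^(218.1/180) + 600·(1/2)^(145.4/180) + 600·(1/2)^(72.7/180)
      = 259.06 + 342.76 + 453.49 ≈ 1055.3 μg.

1060 μg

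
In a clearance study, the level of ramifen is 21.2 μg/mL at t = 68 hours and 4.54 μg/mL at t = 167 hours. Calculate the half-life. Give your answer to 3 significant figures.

44.5 hours

Over Δt = 167 − 68 = 99 hours, the level fell by a factor of 21.2/4.54 ≈ 4.6696.
n = log₂(4.6696) ≈ 2.2233 half-lives, so t½ = 99/2.2233 ≈ 44.528 hours.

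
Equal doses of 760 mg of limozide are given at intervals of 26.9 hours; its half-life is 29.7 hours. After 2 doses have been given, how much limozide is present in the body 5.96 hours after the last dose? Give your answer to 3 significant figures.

1010 mg

The 2 doses were given 32.86, 5.96 hours ago.
Total = 760·(1/2)^(32.86/29.7) + 760·(1/2)^(5.96/29.7)
      = 352.98 + 661.31 ≈ 1014.3 mg.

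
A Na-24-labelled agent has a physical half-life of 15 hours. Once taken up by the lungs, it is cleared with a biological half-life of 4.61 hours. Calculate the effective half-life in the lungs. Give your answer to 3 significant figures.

1/t_eff = 1/t_phys + 1/t_biol = 1/15 + 1/4.61 = 0.28359 per hour.
t_eff = 15 × 4.61 / (15 + 4.61) ≈ 3.5263 hours.

3.53 hours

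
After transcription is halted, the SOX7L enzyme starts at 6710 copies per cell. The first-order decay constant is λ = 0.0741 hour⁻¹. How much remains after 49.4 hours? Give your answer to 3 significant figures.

t½ = ln 2 / λ = 0.69315 / 0.0741 ≈ 9.3542 hours.
Number of half-lives: n = 49.4/9.3542 ≈ 5.281.
Remaining = 6710 × (1/2)^5.281 = 6710 × 0.025719 ≈ 172.57 copies per cell.

173 copies per cell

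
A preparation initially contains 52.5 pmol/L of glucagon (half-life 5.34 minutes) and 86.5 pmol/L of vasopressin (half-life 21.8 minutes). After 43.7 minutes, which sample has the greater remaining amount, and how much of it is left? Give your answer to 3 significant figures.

vasopressin, 21.6 pmol/L

glucagon: 52.5 × (1/2)^8.1835 ≈ 0.18058 pmol/L.
vasopressin: 86.5 × (1/2)^2.0046 ≈ 21.556 pmol/L.
Vasopressin has more remaining, at ≈ 21.556 pmol/L.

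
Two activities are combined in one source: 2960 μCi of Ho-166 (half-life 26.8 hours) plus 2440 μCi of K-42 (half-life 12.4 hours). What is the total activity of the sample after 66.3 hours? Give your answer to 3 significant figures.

Ho-166: 2960 × (1/2)^(66.3/26.8) = 2960 × (1/2)^2.4739 ≈ 532.82 μCi.
K-42: 2440 × (1/2)^(66.3/12.4) = 2440 × (1/2)^5.3468 ≈ 59.958 μCi.
Total = 532.82 + 59.958 ≈ 592.78 μCi.

593 μCi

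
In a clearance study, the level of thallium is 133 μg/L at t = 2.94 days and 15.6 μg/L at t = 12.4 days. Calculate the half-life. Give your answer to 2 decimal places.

Over Δt = 12.4 − 2.94 = 9.46 days, the level fell by a factor of 133/15.6 ≈ 8.5256.
n = log₂(8.5256) ≈ 3.0918 half-lives, so t½ = 9.46/3.0918 ≈ 3.0597 days.

3.06 days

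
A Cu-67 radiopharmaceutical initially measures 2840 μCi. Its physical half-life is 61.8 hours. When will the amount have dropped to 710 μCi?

123.6 hours

710/2840 = 1/4, so 2 half-lives have elapsed.
t = 2 × 61.8 = 123.6 hours.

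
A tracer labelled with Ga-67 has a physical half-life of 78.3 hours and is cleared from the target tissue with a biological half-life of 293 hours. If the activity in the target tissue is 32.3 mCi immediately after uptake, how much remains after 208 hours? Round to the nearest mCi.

1/t_eff = 1/t_phys + 1/t_biol = 1/78.3 + 1/293 = 0.016184 per hour.
t_eff = 78.3 × 293 / (78.3 + 293) ≈ 61.788 hours.
Remaining = 32.3 × (1/2)^(208/61.788) = 32.3 × (1/2)^3.3663 ≈ 3.1321 mCi.

3 mCi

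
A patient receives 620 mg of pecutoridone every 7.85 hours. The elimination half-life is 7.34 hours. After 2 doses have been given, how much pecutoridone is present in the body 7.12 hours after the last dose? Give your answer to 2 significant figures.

The 2 doses were given 14.97, 7.12 hours ago.
Total = 620·(1/2)^(14.97/7.34) + 620·(1/2)^(7.12/7.34)
      = 150.81 + 316.51 ≈ 467.32 mg.

470 mg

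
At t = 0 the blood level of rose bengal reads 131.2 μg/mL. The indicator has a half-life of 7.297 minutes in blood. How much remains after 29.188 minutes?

Elapsed time is 4 half-lives (29.188/7.297).
Each half-life halves the amount: 131.2 × (1/2)^4 = 131.2/16 = 8.2 μg/mL.

8.2 μg/mL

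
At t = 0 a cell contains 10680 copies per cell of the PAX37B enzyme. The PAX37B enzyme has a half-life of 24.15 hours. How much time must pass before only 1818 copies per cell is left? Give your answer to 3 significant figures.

61.7 hours

Fraction remaining = 1818/10680 ≈ 0.17022.
n = log₂(10680/1818) = ln(5.8746)/ln 2 ≈ 2.5545 half-lives.
t = n × t½ = 2.5545 × 24.15 ≈ 61.691 hours.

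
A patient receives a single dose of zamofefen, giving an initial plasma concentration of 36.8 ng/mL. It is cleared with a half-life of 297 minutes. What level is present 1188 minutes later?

2.3 ng/mL

Elapsed time is 4 half-lives (1188/297).
Each half-life halves the amount: 36.8 × (1/2)^4 = 36.8/16 = 2.3 ng/mL.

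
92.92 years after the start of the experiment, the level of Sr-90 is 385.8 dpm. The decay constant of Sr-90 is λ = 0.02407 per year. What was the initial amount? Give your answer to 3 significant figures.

t½ = ln 2 / λ = 0.69315 / 0.02407 ≈ 28.797 years.
Number of half-lives elapsed: n = 92.92/28.797 ≈ 3.2267.
A₀ = A × 2^n = 385.8 × 2^3.2267 = 385.8 × 9.3613 ≈ 3611.6 dpm.

3610 dpm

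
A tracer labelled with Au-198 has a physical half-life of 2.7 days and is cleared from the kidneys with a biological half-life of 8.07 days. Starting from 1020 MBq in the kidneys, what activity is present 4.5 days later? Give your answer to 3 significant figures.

218 MBq

1/t_eff = 1/t_phys + 1/t_biol = 1/2.7 + 1/8.07 = 0.49429 per day.
t_eff = 2.7 × 8.07 / (2.7 + 8.07) ≈ 2.0231 days.
Remaining = 1020 × (1/2)^(4.5/2.0231) = 1020 × (1/2)^2.2243 ≈ 218.28 MBq.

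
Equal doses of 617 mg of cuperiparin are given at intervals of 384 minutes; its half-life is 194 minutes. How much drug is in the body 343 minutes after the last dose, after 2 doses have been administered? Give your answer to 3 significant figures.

227 mg

The 2 doses were given 727, 343 minutes ago.
Total = 617·(1/2)^(727/194) + 617·(1/2)^(343/194)
      = 45.941 + 181.16 ≈ 227.1 mg.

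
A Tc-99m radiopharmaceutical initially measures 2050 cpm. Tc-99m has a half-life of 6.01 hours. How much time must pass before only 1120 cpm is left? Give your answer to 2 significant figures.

5.2 hours

Fraction remaining = 1120/2050 ≈ 0.54634.
n = log₂(2050/1120) = ln(1.8304)/ln 2 ≈ 0.87213 half-lives.
t = n × t½ = 0.87213 × 6.01 ≈ 5.2415 hours.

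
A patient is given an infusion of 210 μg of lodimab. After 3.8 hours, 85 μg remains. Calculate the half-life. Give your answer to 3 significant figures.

2.91 hours

A/A₀ = 85/210 ≈ 0.40476.
n = log₂(2.4706) ≈ 1.3049 half-lives elapsed in 3.8 hours.
t½ = 3.8/1.3049 ≈ 2.9122 hours.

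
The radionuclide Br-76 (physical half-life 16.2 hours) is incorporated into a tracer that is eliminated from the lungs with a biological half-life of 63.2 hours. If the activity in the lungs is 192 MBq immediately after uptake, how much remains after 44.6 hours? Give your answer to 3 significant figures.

1/t_eff = 1/t_phys + 1/t_biol = 1/16.2 + 1/63.2 = 0.077551 per hour.
t_eff = 16.2 × 63.2 / (16.2 + 63.2) ≈ 12.895 hours.
Remaining = 192 × (1/2)^(44.6/12.895) = 192 × (1/2)^3.4588 ≈ 17.462 MBq.

17.5 MBq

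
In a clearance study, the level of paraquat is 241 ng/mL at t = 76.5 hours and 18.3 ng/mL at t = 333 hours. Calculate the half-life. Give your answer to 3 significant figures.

69.0 hours

Over Δt = 333 − 76.5 = 256.5 hours, the level fell by a factor of 241/18.3 ≈ 13.169.
n = log₂(13.169) ≈ 3.7191 half-lives, so t½ = 256.5/3.7191 ≈ 68.968 hours.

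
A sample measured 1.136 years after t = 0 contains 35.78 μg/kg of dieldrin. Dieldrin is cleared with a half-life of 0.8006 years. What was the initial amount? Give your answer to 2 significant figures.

Number of half-lives elapsed: n = 1.136/0.8006 ≈ 1.4189.
A₀ = A × 2^n = 35.78 × 2^1.4189 = 35.78 × 2.6739 ≈ 95.671 μg/kg.

96 μg/kg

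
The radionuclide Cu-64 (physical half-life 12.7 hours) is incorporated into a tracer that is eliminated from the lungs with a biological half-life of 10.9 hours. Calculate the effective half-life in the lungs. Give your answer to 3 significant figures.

1/t_eff = 1/t_phys + 1/t_biol = 1/12.7 + 1/10.9 = 0.17048 per hour.
t_eff = 12.7 × 10.9 / (12.7 + 10.9) ≈ 5.8657 hours.

5.87 hours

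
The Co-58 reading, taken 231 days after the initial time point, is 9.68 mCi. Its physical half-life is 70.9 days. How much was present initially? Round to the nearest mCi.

93 mCi

Number of half-lives elapsed: n = 231/70.9 ≈ 3.2581.
A₀ = A × 2^n = 9.68 × 2^3.2581 = 9.68 × 9.5673 ≈ 92.611 mCi.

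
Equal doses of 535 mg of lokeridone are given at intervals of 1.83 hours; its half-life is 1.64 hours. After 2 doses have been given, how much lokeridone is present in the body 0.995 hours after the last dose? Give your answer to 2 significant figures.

510 mg

The 2 doses were given 2.825, 0.995 hours ago.
Total = 535·(1/2)^(2.825/1.64) + 535·(1/2)^(0.995/1.64)
      = 162.11 + 351.33 ≈ 513.44 mg.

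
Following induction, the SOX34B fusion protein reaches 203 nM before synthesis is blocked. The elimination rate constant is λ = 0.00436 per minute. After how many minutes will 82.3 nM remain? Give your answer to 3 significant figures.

207 minutes

t½ = ln 2 / λ = 0.69315 / 0.00436 ≈ 158.98 minutes.
Fraction remaining = 82.3/203 ≈ 0.40542.
n = log₂(203/82.3) = ln(2.4666)/ln 2 ≈ 1.3025 half-lives.
t = n × t½ = 1.3025 × 158.98 ≈ 207.07 minutes.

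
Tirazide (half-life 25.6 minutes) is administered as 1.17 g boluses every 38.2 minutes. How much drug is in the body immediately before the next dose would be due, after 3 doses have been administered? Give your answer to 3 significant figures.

The 3 doses were given 114.6, 76.4, 38.2 minutes ago.
Total = 1.17·(1/2)^(114.6/25.6) + 1.17·(1/2)^(76.4/25.6) + 1.17·(1/2)^(38.2/25.6)
      = 0.052554 + 0.14784 + 0.4159 ≈ 0.6163 g.

0.616 g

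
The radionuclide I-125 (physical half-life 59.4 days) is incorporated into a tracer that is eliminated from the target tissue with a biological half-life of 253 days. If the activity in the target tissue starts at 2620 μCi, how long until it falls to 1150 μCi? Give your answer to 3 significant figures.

1/t_eff = 1/t_phys + 1/t_biol = 1/59.4 + 1/253 = 0.020788 per day.
t_eff = 59.4 × 253 / (59.4 + 253) ≈ 48.106 days.
n = log₂(2620/1150) ≈ 1.1879; t = 1.1879 × 48.106 ≈ 57.146 days.

57.1 days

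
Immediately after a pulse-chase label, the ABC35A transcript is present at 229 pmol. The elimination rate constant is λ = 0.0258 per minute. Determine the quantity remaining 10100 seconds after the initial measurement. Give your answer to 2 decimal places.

t½ = ln 2 / λ = 0.69315 / 0.0258 ≈ 26.866 minutes.
Convert the elapsed time: 10100 seconds = 168.333 minutes.
Number of half-lives: n = 168.333/26.866 ≈ 6.2656.
Remaining = 229 × (1/2)^6.2656 = 229 × 0.012997 ≈ 2.9764 pmol.

2.98 pmol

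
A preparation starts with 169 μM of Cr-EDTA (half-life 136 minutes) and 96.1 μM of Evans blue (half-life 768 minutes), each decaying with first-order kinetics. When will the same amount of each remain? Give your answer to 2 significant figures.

130 minutes

Set 169·(1/2)^(t/136) = 96.1·(1/2)^(t/768).
Taking log₂: log₂(169/96.1) = t·(1/136 − 1/768).
log₂(1.7586) = 0.81441; 1/136 − 1/768 = 0.0060509.
t = 0.81441 / 0.0060509 ≈ 134.59 minutes.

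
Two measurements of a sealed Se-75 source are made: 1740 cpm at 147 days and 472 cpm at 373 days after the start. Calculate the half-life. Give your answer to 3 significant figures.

Over Δt = 373 − 147 = 226 days, the level fell by a factor of 1740/472 ≈ 3.6864.
n = log₂(3.6864) ≈ 1.8822 half-lives, so t½ = 226/1.8822 ≈ 120.07 days.

120 days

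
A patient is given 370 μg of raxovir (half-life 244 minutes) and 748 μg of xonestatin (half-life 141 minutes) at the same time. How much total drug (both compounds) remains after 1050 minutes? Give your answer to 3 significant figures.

raxovir: 370 × (1/2)^(1050/244) = 370 × (1/2)^4.3033 ≈ 18.741 μg.
xonestatin: 748 × (1/2)^(1050/141) = 748 × (1/2)^7.4468 ≈ 4.2873 μg.
Total = 18.741 + 4.2873 ≈ 23.028 μg.

23.0 μg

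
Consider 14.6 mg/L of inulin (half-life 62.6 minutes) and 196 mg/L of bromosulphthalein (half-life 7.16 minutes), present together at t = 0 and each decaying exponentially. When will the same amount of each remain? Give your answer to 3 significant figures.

Set 14.6·(1/2)^(t/62.6) = 196·(1/2)^(t/7.16).
Taking log₂: log₂(14.6/196) = t·(1/62.6 − 1/7.16).
log₂(0.07449) = -3.7468; 1/62.6 − 1/7.16 = -0.12369.
t = -3.7468 / -0.12369 ≈ 30.292 minutes.

30.3 minutes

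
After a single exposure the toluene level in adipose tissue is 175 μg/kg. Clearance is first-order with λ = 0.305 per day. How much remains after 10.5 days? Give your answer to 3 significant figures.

t½ = ln 2 / λ = 0.69315 / 0.305 ≈ 2.2726 days.
Number of half-lives: n = 10.5/2.2726 ≈ 4.6202.
Remaining = 175 × (1/2)^4.6202 = 175 × 0.04066 ≈ 7.1156 μg/kg.

7.12 μg/kg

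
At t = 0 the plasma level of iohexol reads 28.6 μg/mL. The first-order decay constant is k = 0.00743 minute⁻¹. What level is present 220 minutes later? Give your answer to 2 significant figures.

t½ = ln 2 / k = 0.69315 / 0.00743 ≈ 93.29 minutes.
Number of half-lives: n = 220/93.29 ≈ 2.3582.
Remaining = 28.6 × (1/2)^2.3582 = 28.6 × 0.19503 ≈ 5.5779 μg/mL.

5.6 μg/mL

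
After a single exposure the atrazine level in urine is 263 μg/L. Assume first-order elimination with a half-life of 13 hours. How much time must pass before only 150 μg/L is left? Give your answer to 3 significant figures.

Fraction remaining = 150/263 ≈ 0.57034.
n = log₂(263/150) = ln(1.7533)/ln 2 ≈ 0.8101 half-lives.
t = n × t½ = 0.8101 × 13 ≈ 10.531 hours.

10.5 hours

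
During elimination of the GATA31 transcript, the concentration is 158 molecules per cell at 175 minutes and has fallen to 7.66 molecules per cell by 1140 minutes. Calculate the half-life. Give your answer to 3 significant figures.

Over Δt = 1140 − 175 = 965 minutes, the level fell by a factor of 158/7.66 ≈ 20.627.
n = log₂(20.627) ≈ 4.3664 half-lives, so t½ = 965/4.3664 ≈ 221 minutes.

221 minutes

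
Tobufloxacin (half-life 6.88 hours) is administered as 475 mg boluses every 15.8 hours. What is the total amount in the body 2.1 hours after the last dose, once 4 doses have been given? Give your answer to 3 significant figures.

The 4 doses were given 49.5, 33.7, 17.9, 2.1 hours ago.
Total = 475·(1/2)^(49.5/6.88) + 475·(1/2)^(33.7/6.88) + 475·(1/2)^(17.9/6.88) + 475·(1/2)^(2.1/6.88)
      = 3.2423 + 15.928 + 78.251 + 384.42 ≈ 481.84 mg.

482 mg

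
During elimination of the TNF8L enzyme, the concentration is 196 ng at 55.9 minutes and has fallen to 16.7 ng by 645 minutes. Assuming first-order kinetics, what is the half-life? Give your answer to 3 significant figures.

Over Δt = 645 − 55.9 = 589.1 minutes, the level fell by a factor of 196/16.7 ≈ 11.737.
n = log₂(11.737) ≈ 3.5529 half-lives, so t½ = 589.1/3.5529 ≈ 165.81 minutes.

166 minutes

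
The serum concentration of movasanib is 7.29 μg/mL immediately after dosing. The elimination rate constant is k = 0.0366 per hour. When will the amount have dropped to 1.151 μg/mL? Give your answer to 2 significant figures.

50 hours

t½ = ln 2 / k = 0.69315 / 0.0366 ≈ 18.938 hours.
Fraction remaining = 1.151/7.29 ≈ 0.15789.
n = log₂(7.29/1.151) = ln(6.3336)/ln 2 ≈ 2.663 half-lives.
t = n × t½ = 2.663 × 18.938 ≈ 50.434 hours.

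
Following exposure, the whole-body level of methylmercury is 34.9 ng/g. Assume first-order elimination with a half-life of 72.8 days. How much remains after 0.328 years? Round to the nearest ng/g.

Convert the elapsed time: 0.328 years = 119.72 days.
Number of half-lives: n = 119.72/72.8 ≈ 1.6445.
Remaining = 34.9 × (1/2)^1.6445 = 34.9 × 0.31986 ≈ 11.163 ng/g.

11 ng/g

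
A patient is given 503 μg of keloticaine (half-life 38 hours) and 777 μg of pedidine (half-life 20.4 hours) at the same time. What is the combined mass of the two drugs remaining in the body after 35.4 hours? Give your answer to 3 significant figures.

497 μg

keloticaine: 503 × (1/2)^(35.4/38) = 503 × (1/2)^0.93158 ≈ 263.71 μg.
pedidine: 777 × (1/2)^(35.4/20.4) = 777 × (1/2)^1.7353 ≈ 233.37 μg.
Total = 263.71 + 233.37 ≈ 497.09 μg.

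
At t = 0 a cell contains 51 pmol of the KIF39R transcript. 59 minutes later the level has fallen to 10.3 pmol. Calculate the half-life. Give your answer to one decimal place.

A/A₀ = 10.3/51 ≈ 0.20196.
n = log₂(4.9515) ≈ 2.3079 half-lives elapsed in 59 minutes.
t½ = 59/2.3079 ≈ 25.565 minutes.

25.6 minutes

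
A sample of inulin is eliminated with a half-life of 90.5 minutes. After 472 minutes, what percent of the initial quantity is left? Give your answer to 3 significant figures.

n = 472/90.5 ≈ 5.2155 half-lives.
Fraction remaining = (1/2)^5.2155 ≈ 0.026915, i.e. 2.6915%.

2.69%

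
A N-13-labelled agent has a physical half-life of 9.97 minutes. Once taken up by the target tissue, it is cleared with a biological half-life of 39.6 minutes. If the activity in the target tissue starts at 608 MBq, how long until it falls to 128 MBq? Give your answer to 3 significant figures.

1/t_eff = 1/t_phys + 1/t_biol = 1/9.97 + 1/39.6 = 0.12555 per minute.
t_eff = 9.97 × 39.6 / (9.97 + 39.6) ≈ 7.9647 minutes.
n = log₂(608/128) ≈ 2.2479; t = 2.2479 × 7.9647 ≈ 17.904 minutes.

17.9 minutes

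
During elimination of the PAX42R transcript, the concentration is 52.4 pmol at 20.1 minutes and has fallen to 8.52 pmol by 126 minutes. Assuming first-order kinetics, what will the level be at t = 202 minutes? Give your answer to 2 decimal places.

Over Δt = 126 − 20.1 = 105.9 minutes, the level fell by a factor of 52.4/8.52 ≈ 6.1502.
n = log₂(6.1502) ≈ 2.6206 half-lives, so t½ = 105.9/2.6206 ≈ 40.41 minutes.
From t = 126 to t = 202: 8.52 × (1/2)^((202−126)/40.41) ≈ 2.3136 pmol.

2.31 pmol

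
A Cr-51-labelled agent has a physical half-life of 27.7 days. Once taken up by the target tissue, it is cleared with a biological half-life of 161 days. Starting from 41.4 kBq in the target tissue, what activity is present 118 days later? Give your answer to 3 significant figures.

1/t_eff = 1/t_phys + 1/t_biol = 1/27.7 + 1/161 = 0.042312 per day.
t_eff = 27.7 × 161 / (27.7 + 161) ≈ 23.634 days.
Remaining = 41.4 × (1/2)^(118/23.634) = 41.4 × (1/2)^4.9928 ≈ 1.3002 kBq.

1.30 kBq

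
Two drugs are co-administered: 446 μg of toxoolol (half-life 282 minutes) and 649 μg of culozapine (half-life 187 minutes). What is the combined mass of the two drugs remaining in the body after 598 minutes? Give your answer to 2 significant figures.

toxoolol: 446 × (1/2)^(598/282) = 446 × (1/2)^2.1206 ≈ 102.56 μg.
culozapine: 649 × (1/2)^(598/187) = 649 × (1/2)^3.1979 ≈ 70.728 μg.
Total = 102.56 + 70.728 ≈ 173.29 μg.

170 μg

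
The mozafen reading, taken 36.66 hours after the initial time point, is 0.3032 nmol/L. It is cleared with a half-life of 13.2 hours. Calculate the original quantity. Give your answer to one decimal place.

2.1 nmol/L

Number of half-lives elapsed: n = 36.66/13.2 ≈ 2.7773.
A₀ = A × 2^n = 0.3032 × 2^2.7773 = 0.3032 × 6.8556 ≈ 2.0786 nmol/L.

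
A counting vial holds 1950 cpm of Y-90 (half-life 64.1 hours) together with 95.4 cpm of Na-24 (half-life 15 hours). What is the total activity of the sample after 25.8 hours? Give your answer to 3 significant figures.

Y-90: 1950 × (1/2)^(25.8/64.1) = 1950 × (1/2)^0.4025 ≈ 1475.3 cpm.
Na-24: 95.4 × (1/2)^(25.8/15) = 95.4 × (1/2)^1.72 ≈ 28.959 cpm.
Total = 1475.3 + 28.959 ≈ 1504.2 cpm.

1500 cpm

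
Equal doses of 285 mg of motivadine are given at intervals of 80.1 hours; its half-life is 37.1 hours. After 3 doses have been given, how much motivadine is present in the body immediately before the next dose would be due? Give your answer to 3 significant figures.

The 3 doses were given 240.3, 160.2, 80.1 hours ago.
Total = 285·(1/2)^(240.3/37.1) + 285·(1/2)^(160.2/37.1) + 285·(1/2)^(80.1/37.1)
      = 3.1992 + 14.288 + 63.813 ≈ 81.301 mg.

81.3 mg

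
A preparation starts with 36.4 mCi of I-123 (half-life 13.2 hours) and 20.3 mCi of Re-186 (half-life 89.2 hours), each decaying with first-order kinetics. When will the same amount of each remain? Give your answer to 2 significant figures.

Set 36.4·(1/2)^(t/13.2) = 20.3·(1/2)^(t/89.2).
Taking log₂: log₂(36.4/20.3) = t·(1/13.2 − 1/89.2).
log₂(1.7931) = 0.84246; 1/13.2 − 1/89.2 = 0.064547.
t = 0.84246 / 0.064547 ≈ 13.052 hours.

13 hours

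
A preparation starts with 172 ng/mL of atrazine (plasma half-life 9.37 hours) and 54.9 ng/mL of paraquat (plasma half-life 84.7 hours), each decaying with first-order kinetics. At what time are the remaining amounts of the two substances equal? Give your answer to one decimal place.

Set 172·(1/2)^(t/9.37) = 54.9·(1/2)^(t/84.7).
Taking log₂: log₂(172/54.9) = t·(1/9.37 − 1/84.7).
log₂(3.133) = 1.6475; 1/9.37 − 1/84.7 = 0.094917.
t = 1.6475 / 0.094917 ≈ 17.358 hours.

17.4 hours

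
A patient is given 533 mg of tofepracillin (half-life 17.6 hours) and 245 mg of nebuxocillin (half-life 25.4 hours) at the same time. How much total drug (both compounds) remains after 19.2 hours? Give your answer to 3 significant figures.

395 mg

tofepracillin: 533 × (1/2)^(19.2/17.6) = 533 × (1/2)^1.0909 ≈ 250.23 mg.
nebuxocillin: 245 × (1/2)^(19.2/25.4) = 245 × (1/2)^0.75591 ≈ 145.08 mg.
Total = 250.23 + 145.08 ≈ 395.31 mg.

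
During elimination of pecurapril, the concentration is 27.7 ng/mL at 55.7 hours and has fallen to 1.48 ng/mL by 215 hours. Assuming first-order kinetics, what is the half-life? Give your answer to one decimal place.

Over Δt = 215 − 55.7 = 159.3 hours, the level fell by a factor of 27.7/1.48 ≈ 18.716.
n = log₂(18.716) ≈ 4.2262 half-lives, so t½ = 159.3/4.2262 ≈ 37.693 hours.

37.7 hours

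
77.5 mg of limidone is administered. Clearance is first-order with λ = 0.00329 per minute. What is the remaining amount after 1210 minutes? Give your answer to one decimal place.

1.4 mg

t½ = ln 2 / λ = 0.69315 / 0.00329 ≈ 210.68 minutes.
Number of half-lives: n = 1210/210.68 ≈ 5.7432.
Remaining = 77.5 × (1/2)^5.7432 = 77.5 × 0.018669 ≈ 1.4468 mg.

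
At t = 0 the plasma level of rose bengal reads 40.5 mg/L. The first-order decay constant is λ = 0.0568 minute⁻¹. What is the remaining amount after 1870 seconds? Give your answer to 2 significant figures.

6.9 mg/L

t½ = ln 2 / λ = 0.69315 / 0.0568 ≈ 12.203 minutes.
Convert the elapsed time: 1870 seconds = 31.1667 minutes.
Number of half-lives: n = 31.1667/12.203 ≈ 2.554.
Remaining = 40.5 × (1/2)^2.554 = 40.5 × 0.17029 ≈ 6.8966 mg/L.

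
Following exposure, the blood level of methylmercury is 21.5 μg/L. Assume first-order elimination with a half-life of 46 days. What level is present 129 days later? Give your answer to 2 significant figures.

Number of half-lives: n = 129/46 ≈ 2.8043.
Remaining = 21.5 × (1/2)^2.8043 = 21.5 × 0.14316 ≈ 3.0778 μg/L.

3.1 μg/L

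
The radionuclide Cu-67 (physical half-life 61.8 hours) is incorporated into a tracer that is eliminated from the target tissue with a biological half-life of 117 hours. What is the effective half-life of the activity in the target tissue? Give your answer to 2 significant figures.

1/t_eff = 1/t_phys + 1/t_biol = 1/61.8 + 1/117 = 0.024728 per hour.
t_eff = 61.8 × 117 / (61.8 + 117) ≈ 40.44 hours.

40 hours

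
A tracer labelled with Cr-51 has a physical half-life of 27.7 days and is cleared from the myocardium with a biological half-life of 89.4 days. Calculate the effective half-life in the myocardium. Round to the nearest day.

1/t_eff = 1/t_phys + 1/t_biol = 1/27.7 + 1/89.4 = 0.047287 per day.
t_eff = 27.7 × 89.4 / (27.7 + 89.4) ≈ 21.148 days.

21 days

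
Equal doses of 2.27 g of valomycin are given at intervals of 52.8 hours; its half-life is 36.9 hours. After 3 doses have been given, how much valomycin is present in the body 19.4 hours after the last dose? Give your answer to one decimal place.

2.4 g

The 3 doses were given 125, 72.2, 19.4 hours ago.
Total = 2.27·(1/2)^(125/36.9) + 2.27·(1/2)^(72.2/36.9) + 2.27·(1/2)^(19.4/36.9)
      = 0.21691 + 0.58482 + 1.5767 ≈ 2.3785 g.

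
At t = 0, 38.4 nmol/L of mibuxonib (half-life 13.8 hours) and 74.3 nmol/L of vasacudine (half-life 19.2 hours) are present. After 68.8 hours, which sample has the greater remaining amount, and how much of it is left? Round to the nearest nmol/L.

vasacudine, 6 nmol/L

mibuxonib: 38.4 × (1/2)^4.9855 ≈ 1.2121 nmol/L.
vasacudine: 74.3 × (1/2)^3.5833 ≈ 6.1987 nmol/L.
Vasacudine has more remaining, at ≈ 6.1987 nmol/L.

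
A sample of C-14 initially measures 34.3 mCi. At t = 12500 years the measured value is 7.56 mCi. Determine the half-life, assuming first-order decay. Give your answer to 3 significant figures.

A/A₀ = 7.56/34.3 ≈ 0.22041.
n = log₂(4.537) ≈ 2.1818 half-lives elapsed in 12500 years.
t½ = 12500/2.1818 ≈ 5729.3 years.

5730 years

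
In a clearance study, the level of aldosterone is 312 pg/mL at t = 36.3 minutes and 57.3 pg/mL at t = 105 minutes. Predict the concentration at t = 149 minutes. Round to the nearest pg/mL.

19 pg/mL

Over Δt = 105 − 36.3 = 68.7 minutes, the level fell by a factor of 312/57.3 ≈ 5.445.
n = log₂(5.445) ≈ 2.4449 half-lives, so t½ = 68.7/2.4449 ≈ 28.099 minutes.
From t = 105 to t = 149: 57.3 × (1/2)^((149−105)/28.099) ≈ 19.354 pg/mL.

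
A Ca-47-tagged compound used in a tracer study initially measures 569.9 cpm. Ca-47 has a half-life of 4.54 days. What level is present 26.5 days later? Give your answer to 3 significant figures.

Number of half-lives: n = 26.5/4.54 ≈ 5.837.
Remaining = 569.9 × (1/2)^5.837 = 569.9 × 0.017494 ≈ 9.9698 cpm.

9.97 cpm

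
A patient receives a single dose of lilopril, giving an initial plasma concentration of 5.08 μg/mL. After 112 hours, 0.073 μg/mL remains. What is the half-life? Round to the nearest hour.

18 hours

A/A₀ = 0.073/5.08 ≈ 0.01437.
n = log₂(69.589) ≈ 6.1208 half-lives elapsed in 112 hours.
t½ = 112/6.1208 ≈ 18.298 hours.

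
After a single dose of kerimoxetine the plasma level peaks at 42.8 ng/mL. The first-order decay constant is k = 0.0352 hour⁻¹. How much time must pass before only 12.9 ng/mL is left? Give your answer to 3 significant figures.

34.1 hours

t½ = ln 2 / k = 0.69315 / 0.0352 ≈ 19.692 hours.
Fraction remaining = 12.9/42.8 ≈ 0.3014.
n = log₂(42.8/12.9) = ln(3.3178)/ln 2 ≈ 1.7302 half-lives.
t = n × t½ = 1.7302 × 19.692 ≈ 34.071 hours.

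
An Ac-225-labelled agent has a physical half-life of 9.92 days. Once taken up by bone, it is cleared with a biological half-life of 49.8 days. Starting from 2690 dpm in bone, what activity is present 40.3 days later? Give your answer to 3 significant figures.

91.9 dpm

1/t_eff = 1/t_phys + 1/t_biol = 1/9.92 + 1/49.8 = 0.12089 per day.
t_eff = 9.92 × 49.8 / (9.92 + 49.8) ≈ 8.2722 days.
Remaining = 2690 × (1/2)^(40.3/8.2722) = 2690 × (1/2)^4.8717 ≈ 91.878 dpm.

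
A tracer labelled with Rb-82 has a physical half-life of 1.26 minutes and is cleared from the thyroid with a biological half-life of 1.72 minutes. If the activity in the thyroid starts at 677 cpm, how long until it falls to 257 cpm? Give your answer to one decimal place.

1/t_eff = 1/t_phys + 1/t_biol = 1/1.26 + 1/1.72 = 1.375 per minute.
t_eff = 1.26 × 1.72 / (1.26 + 1.72) ≈ 0.72725 minutes.
n = log₂(677/257) ≈ 1.3974; t = 1.3974 × 0.72725 ≈ 1.0162 minutes.

1.0 minutes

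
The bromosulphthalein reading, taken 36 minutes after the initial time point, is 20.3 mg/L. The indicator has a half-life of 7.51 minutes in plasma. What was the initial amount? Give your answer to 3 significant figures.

563 mg/L

Number of half-lives elapsed: n = 36/7.51 ≈ 4.7936.
A₀ = A × 2^n = 20.3 × 2^4.7936 = 20.3 × 27.734 ≈ 563.01 mg/L.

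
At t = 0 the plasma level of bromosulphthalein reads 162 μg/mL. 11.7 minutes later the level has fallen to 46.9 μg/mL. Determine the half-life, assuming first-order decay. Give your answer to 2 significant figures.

6.5 minutes

A/A₀ = 46.9/162 ≈ 0.28951.
n = log₂(3.4542) ≈ 1.7883 half-lives elapsed in 11.7 minutes.
t½ = 11.7/1.7883 ≈ 6.5424 minutes.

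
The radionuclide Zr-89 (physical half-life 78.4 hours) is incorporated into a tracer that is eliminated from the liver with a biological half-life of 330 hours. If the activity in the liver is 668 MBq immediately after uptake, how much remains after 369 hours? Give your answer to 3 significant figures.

1/t_eff = 1/t_phys + 1/t_biol = 1/78.4 + 1/330 = 0.015785 per hour.
t_eff = 78.4 × 330 / (78.4 + 330) ≈ 63.35 hours.
Remaining = 668 × (1/2)^(369/63.35) = 668 × (1/2)^5.8248 ≈ 11.785 MBq.

11.8 MBq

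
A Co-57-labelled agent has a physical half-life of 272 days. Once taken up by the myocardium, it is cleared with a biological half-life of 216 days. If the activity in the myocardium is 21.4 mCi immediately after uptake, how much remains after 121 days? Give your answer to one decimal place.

1/t_eff = 1/t_phys + 1/t_biol = 1/272 + 1/216 = 0.0083061 per day.
t_eff = 272 × 216 / (272 + 216) ≈ 120.39 days.
Remaining = 21.4 × (1/2)^(121/120.39) = 21.4 × (1/2)^1.005 ≈ 10.663 mCi.

10.7 mCi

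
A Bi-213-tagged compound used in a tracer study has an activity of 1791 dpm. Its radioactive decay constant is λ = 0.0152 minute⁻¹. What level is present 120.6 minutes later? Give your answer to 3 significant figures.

t½ = ln 2 / λ = 0.69315 / 0.0152 ≈ 45.602 minutes.
Number of half-lives: n = 120.6/45.602 ≈ 2.6446.
Remaining = 1791 × (1/2)^2.6446 = 1791 × 0.15991 ≈ 286.41 dpm.

286 dpm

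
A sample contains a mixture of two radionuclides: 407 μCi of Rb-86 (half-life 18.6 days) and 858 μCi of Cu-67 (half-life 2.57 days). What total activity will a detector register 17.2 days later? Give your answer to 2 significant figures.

220 μCi

Rb-86: 407 × (1/2)^(17.2/18.6) = 407 × (1/2)^0.92473 ≈ 214.4 μCi.
Cu-67: 858 × (1/2)^(17.2/2.57) = 858 × (1/2)^6.6926 ≈ 8.2949 μCi.
Total = 214.4 + 8.2949 ≈ 222.69 μCi.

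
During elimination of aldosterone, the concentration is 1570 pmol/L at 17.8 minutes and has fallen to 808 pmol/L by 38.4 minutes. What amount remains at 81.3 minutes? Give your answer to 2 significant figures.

Over Δt = 38.4 − 17.8 = 20.6 minutes, the level fell by a factor of 1570/808 ≈ 1.9431.
n = log₂(1.9431) ≈ 0.95834 half-lives, so t½ = 20.6/0.95834 ≈ 21.496 minutes.
From t = 38.4 to t = 81.3: 808 × (1/2)^((81.3−38.4)/21.496) ≈ 202.59 pmol/L.

200 pmol/L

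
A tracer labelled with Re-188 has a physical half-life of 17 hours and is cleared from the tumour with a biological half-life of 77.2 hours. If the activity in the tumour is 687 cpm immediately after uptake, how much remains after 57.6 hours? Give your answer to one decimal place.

1/t_eff = 1/t_phys + 1/t_biol = 1/17 + 1/77.2 = 0.071777 per hour.
t_eff = 17 × 77.2 / (17 + 77.2) ≈ 13.932 hours.
Remaining = 687 × (1/2)^(57.6/13.932) = 687 × (1/2)^4.1343 ≈ 39.12 cpm.

39.1 cpm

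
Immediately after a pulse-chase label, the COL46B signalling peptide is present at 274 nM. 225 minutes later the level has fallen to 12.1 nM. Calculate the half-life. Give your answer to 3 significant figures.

A/A₀ = 12.1/274 ≈ 0.044161.
n = log₂(22.645) ≈ 4.5011 half-lives elapsed in 225 minutes.
t½ = 225/4.5011 ≈ 49.988 minutes.

50.0 minutes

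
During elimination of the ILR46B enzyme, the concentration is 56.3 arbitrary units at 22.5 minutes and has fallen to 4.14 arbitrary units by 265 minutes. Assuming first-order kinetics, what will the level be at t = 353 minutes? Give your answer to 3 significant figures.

Over Δt = 265 − 22.5 = 242.5 minutes, the level fell by a factor of 56.3/4.14 ≈ 13.599.
n = log₂(13.599) ≈ 3.7654 half-lives, so t½ = 242.5/3.7654 ≈ 64.402 minutes.
From t = 265 to t = 353: 4.14 × (1/2)^((353−265)/64.402) ≈ 1.6057 arbitrary units.

1.61 arbitrary units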